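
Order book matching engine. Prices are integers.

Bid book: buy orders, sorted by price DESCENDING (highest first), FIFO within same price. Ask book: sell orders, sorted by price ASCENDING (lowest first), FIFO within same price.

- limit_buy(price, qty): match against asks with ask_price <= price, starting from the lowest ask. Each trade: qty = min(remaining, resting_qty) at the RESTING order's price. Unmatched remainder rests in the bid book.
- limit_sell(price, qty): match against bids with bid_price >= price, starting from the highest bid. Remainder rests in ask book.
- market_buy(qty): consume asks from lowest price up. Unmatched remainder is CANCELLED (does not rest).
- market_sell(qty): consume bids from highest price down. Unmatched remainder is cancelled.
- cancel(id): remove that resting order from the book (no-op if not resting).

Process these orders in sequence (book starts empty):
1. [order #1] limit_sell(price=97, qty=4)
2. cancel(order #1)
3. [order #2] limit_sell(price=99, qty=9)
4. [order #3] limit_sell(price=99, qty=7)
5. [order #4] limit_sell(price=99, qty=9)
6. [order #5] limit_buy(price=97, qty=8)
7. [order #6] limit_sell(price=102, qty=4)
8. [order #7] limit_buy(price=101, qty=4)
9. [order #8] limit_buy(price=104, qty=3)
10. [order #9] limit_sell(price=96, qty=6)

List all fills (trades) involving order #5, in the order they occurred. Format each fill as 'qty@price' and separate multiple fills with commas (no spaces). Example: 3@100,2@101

Answer: 6@97

Derivation:
After op 1 [order #1] limit_sell(price=97, qty=4): fills=none; bids=[-] asks=[#1:4@97]
After op 2 cancel(order #1): fills=none; bids=[-] asks=[-]
After op 3 [order #2] limit_sell(price=99, qty=9): fills=none; bids=[-] asks=[#2:9@99]
After op 4 [order #3] limit_sell(price=99, qty=7): fills=none; bids=[-] asks=[#2:9@99 #3:7@99]
After op 5 [order #4] limit_sell(price=99, qty=9): fills=none; bids=[-] asks=[#2:9@99 #3:7@99 #4:9@99]
After op 6 [order #5] limit_buy(price=97, qty=8): fills=none; bids=[#5:8@97] asks=[#2:9@99 #3:7@99 #4:9@99]
After op 7 [order #6] limit_sell(price=102, qty=4): fills=none; bids=[#5:8@97] asks=[#2:9@99 #3:7@99 #4:9@99 #6:4@102]
After op 8 [order #7] limit_buy(price=101, qty=4): fills=#7x#2:4@99; bids=[#5:8@97] asks=[#2:5@99 #3:7@99 #4:9@99 #6:4@102]
After op 9 [order #8] limit_buy(price=104, qty=3): fills=#8x#2:3@99; bids=[#5:8@97] asks=[#2:2@99 #3:7@99 #4:9@99 #6:4@102]
After op 10 [order #9] limit_sell(price=96, qty=6): fills=#5x#9:6@97; bids=[#5:2@97] asks=[#2:2@99 #3:7@99 #4:9@99 #6:4@102]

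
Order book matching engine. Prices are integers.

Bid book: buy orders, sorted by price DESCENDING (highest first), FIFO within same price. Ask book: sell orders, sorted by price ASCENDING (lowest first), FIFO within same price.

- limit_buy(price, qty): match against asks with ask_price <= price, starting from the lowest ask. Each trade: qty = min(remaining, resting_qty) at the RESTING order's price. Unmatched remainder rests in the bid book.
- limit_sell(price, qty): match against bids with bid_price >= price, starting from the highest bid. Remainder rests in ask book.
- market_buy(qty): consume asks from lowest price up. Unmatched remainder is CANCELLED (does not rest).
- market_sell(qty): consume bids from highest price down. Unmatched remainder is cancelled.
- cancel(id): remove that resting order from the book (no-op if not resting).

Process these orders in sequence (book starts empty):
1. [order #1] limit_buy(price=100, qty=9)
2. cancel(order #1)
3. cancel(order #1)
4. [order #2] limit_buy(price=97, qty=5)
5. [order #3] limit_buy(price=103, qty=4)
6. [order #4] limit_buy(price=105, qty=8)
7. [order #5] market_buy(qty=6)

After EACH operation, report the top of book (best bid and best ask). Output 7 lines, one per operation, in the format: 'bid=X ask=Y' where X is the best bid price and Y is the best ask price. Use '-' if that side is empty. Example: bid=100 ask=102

Answer: bid=100 ask=-
bid=- ask=-
bid=- ask=-
bid=97 ask=-
bid=103 ask=-
bid=105 ask=-
bid=105 ask=-

Derivation:
After op 1 [order #1] limit_buy(price=100, qty=9): fills=none; bids=[#1:9@100] asks=[-]
After op 2 cancel(order #1): fills=none; bids=[-] asks=[-]
After op 3 cancel(order #1): fills=none; bids=[-] asks=[-]
After op 4 [order #2] limit_buy(price=97, qty=5): fills=none; bids=[#2:5@97] asks=[-]
After op 5 [order #3] limit_buy(price=103, qty=4): fills=none; bids=[#3:4@103 #2:5@97] asks=[-]
After op 6 [order #4] limit_buy(price=105, qty=8): fills=none; bids=[#4:8@105 #3:4@103 #2:5@97] asks=[-]
After op 7 [order #5] market_buy(qty=6): fills=none; bids=[#4:8@105 #3:4@103 #2:5@97] asks=[-]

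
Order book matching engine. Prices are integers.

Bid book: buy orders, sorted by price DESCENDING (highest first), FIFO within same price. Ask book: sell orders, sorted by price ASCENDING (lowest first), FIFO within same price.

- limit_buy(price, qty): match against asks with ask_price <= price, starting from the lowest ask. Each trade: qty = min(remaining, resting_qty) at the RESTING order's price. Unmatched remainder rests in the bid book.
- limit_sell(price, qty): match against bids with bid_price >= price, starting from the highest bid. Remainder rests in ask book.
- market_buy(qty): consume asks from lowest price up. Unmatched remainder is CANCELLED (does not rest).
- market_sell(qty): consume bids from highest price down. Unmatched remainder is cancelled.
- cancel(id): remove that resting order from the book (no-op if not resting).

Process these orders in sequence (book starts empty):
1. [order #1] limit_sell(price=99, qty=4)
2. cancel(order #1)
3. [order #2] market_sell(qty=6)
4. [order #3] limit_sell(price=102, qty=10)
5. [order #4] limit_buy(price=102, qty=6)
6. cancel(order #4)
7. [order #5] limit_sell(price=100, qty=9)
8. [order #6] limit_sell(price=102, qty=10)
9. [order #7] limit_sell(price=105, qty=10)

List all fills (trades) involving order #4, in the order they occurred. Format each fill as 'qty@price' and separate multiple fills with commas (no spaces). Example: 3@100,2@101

After op 1 [order #1] limit_sell(price=99, qty=4): fills=none; bids=[-] asks=[#1:4@99]
After op 2 cancel(order #1): fills=none; bids=[-] asks=[-]
After op 3 [order #2] market_sell(qty=6): fills=none; bids=[-] asks=[-]
After op 4 [order #3] limit_sell(price=102, qty=10): fills=none; bids=[-] asks=[#3:10@102]
After op 5 [order #4] limit_buy(price=102, qty=6): fills=#4x#3:6@102; bids=[-] asks=[#3:4@102]
After op 6 cancel(order #4): fills=none; bids=[-] asks=[#3:4@102]
After op 7 [order #5] limit_sell(price=100, qty=9): fills=none; bids=[-] asks=[#5:9@100 #3:4@102]
After op 8 [order #6] limit_sell(price=102, qty=10): fills=none; bids=[-] asks=[#5:9@100 #3:4@102 #6:10@102]
After op 9 [order #7] limit_sell(price=105, qty=10): fills=none; bids=[-] asks=[#5:9@100 #3:4@102 #6:10@102 #7:10@105]

Answer: 6@102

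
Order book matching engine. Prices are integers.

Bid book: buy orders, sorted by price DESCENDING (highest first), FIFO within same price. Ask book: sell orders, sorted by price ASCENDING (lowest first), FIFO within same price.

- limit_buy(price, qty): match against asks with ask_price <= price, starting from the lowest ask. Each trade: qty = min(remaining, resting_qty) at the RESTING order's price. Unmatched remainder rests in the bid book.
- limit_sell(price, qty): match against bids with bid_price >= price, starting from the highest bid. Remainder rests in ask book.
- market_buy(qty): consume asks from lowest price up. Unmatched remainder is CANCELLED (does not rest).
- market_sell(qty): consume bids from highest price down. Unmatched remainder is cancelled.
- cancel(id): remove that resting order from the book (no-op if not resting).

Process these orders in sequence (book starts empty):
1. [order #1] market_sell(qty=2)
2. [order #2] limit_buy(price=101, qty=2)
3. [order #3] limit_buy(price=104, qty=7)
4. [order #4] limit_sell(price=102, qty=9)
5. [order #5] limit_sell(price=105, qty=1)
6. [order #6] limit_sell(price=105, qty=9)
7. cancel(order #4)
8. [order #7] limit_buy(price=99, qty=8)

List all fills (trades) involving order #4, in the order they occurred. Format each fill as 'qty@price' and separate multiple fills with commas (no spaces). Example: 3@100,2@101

After op 1 [order #1] market_sell(qty=2): fills=none; bids=[-] asks=[-]
After op 2 [order #2] limit_buy(price=101, qty=2): fills=none; bids=[#2:2@101] asks=[-]
After op 3 [order #3] limit_buy(price=104, qty=7): fills=none; bids=[#3:7@104 #2:2@101] asks=[-]
After op 4 [order #4] limit_sell(price=102, qty=9): fills=#3x#4:7@104; bids=[#2:2@101] asks=[#4:2@102]
After op 5 [order #5] limit_sell(price=105, qty=1): fills=none; bids=[#2:2@101] asks=[#4:2@102 #5:1@105]
After op 6 [order #6] limit_sell(price=105, qty=9): fills=none; bids=[#2:2@101] asks=[#4:2@102 #5:1@105 #6:9@105]
After op 7 cancel(order #4): fills=none; bids=[#2:2@101] asks=[#5:1@105 #6:9@105]
After op 8 [order #7] limit_buy(price=99, qty=8): fills=none; bids=[#2:2@101 #7:8@99] asks=[#5:1@105 #6:9@105]

Answer: 7@104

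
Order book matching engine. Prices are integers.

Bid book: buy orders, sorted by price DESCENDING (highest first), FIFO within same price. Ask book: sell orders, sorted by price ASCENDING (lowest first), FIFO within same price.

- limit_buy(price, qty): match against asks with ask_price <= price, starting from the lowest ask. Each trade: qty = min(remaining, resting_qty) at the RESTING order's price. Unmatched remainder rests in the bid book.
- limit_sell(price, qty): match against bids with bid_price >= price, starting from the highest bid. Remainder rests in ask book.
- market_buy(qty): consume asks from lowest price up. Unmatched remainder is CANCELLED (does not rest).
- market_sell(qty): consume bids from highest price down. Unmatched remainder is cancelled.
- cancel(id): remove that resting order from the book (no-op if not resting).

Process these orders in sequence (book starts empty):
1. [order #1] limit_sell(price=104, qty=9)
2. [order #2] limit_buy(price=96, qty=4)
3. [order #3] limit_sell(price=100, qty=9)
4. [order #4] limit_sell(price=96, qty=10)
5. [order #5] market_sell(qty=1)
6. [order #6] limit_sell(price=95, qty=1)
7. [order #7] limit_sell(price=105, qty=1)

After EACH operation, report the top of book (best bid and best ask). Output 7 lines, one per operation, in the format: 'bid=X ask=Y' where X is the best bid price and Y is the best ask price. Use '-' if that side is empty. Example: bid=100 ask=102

Answer: bid=- ask=104
bid=96 ask=104
bid=96 ask=100
bid=- ask=96
bid=- ask=96
bid=- ask=95
bid=- ask=95

Derivation:
After op 1 [order #1] limit_sell(price=104, qty=9): fills=none; bids=[-] asks=[#1:9@104]
After op 2 [order #2] limit_buy(price=96, qty=4): fills=none; bids=[#2:4@96] asks=[#1:9@104]
After op 3 [order #3] limit_sell(price=100, qty=9): fills=none; bids=[#2:4@96] asks=[#3:9@100 #1:9@104]
After op 4 [order #4] limit_sell(price=96, qty=10): fills=#2x#4:4@96; bids=[-] asks=[#4:6@96 #3:9@100 #1:9@104]
After op 5 [order #5] market_sell(qty=1): fills=none; bids=[-] asks=[#4:6@96 #3:9@100 #1:9@104]
After op 6 [order #6] limit_sell(price=95, qty=1): fills=none; bids=[-] asks=[#6:1@95 #4:6@96 #3:9@100 #1:9@104]
After op 7 [order #7] limit_sell(price=105, qty=1): fills=none; bids=[-] asks=[#6:1@95 #4:6@96 #3:9@100 #1:9@104 #7:1@105]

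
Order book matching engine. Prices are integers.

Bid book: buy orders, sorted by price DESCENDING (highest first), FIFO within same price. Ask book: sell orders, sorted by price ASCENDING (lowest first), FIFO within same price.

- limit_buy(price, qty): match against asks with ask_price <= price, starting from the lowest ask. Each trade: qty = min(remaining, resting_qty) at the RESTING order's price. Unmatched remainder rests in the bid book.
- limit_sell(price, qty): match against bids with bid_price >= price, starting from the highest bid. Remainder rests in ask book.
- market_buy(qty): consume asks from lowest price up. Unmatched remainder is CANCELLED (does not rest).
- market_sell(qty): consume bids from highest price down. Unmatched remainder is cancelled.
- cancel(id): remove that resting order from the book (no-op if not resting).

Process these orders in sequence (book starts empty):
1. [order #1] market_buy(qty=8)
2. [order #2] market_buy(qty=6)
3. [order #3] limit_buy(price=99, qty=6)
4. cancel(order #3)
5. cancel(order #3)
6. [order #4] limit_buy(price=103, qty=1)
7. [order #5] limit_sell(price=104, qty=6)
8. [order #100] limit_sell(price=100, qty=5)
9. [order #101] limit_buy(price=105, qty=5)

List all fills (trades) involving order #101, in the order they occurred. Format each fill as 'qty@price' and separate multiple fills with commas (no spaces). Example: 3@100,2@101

After op 1 [order #1] market_buy(qty=8): fills=none; bids=[-] asks=[-]
After op 2 [order #2] market_buy(qty=6): fills=none; bids=[-] asks=[-]
After op 3 [order #3] limit_buy(price=99, qty=6): fills=none; bids=[#3:6@99] asks=[-]
After op 4 cancel(order #3): fills=none; bids=[-] asks=[-]
After op 5 cancel(order #3): fills=none; bids=[-] asks=[-]
After op 6 [order #4] limit_buy(price=103, qty=1): fills=none; bids=[#4:1@103] asks=[-]
After op 7 [order #5] limit_sell(price=104, qty=6): fills=none; bids=[#4:1@103] asks=[#5:6@104]
After op 8 [order #100] limit_sell(price=100, qty=5): fills=#4x#100:1@103; bids=[-] asks=[#100:4@100 #5:6@104]
After op 9 [order #101] limit_buy(price=105, qty=5): fills=#101x#100:4@100 #101x#5:1@104; bids=[-] asks=[#5:5@104]

Answer: 4@100,1@104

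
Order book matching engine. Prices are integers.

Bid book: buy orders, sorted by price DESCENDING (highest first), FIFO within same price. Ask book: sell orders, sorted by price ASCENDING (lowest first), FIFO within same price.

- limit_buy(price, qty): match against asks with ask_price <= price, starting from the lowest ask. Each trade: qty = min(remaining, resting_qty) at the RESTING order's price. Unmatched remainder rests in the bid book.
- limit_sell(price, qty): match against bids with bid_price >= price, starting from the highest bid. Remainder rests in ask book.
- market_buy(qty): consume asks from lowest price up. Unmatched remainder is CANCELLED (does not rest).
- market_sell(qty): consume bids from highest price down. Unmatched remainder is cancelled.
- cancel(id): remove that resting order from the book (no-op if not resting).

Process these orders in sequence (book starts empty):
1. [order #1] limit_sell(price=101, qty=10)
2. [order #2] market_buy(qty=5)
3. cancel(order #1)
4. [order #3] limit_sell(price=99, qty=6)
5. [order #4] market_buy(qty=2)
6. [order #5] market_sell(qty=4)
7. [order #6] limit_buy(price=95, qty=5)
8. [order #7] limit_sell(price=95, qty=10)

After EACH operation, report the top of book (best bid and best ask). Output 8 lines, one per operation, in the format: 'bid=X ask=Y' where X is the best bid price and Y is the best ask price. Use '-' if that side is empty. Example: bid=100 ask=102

After op 1 [order #1] limit_sell(price=101, qty=10): fills=none; bids=[-] asks=[#1:10@101]
After op 2 [order #2] market_buy(qty=5): fills=#2x#1:5@101; bids=[-] asks=[#1:5@101]
After op 3 cancel(order #1): fills=none; bids=[-] asks=[-]
After op 4 [order #3] limit_sell(price=99, qty=6): fills=none; bids=[-] asks=[#3:6@99]
After op 5 [order #4] market_buy(qty=2): fills=#4x#3:2@99; bids=[-] asks=[#3:4@99]
After op 6 [order #5] market_sell(qty=4): fills=none; bids=[-] asks=[#3:4@99]
After op 7 [order #6] limit_buy(price=95, qty=5): fills=none; bids=[#6:5@95] asks=[#3:4@99]
After op 8 [order #7] limit_sell(price=95, qty=10): fills=#6x#7:5@95; bids=[-] asks=[#7:5@95 #3:4@99]

Answer: bid=- ask=101
bid=- ask=101
bid=- ask=-
bid=- ask=99
bid=- ask=99
bid=- ask=99
bid=95 ask=99
bid=- ask=95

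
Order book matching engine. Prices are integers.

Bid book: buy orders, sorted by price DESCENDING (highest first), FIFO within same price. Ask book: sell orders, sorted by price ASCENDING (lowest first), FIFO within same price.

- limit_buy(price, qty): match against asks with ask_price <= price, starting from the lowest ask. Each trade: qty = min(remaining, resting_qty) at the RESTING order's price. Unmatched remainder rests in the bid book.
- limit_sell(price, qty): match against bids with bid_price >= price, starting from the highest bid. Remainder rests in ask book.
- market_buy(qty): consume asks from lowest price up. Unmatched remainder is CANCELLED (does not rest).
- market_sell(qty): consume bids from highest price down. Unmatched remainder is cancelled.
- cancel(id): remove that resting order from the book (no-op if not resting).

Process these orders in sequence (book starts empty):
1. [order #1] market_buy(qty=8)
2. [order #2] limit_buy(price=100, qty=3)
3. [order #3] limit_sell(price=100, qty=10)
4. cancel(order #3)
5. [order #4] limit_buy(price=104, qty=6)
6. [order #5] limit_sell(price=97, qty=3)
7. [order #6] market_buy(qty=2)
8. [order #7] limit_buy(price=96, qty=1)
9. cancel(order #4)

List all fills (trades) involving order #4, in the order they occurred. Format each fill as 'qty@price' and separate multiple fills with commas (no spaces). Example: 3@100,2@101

After op 1 [order #1] market_buy(qty=8): fills=none; bids=[-] asks=[-]
After op 2 [order #2] limit_buy(price=100, qty=3): fills=none; bids=[#2:3@100] asks=[-]
After op 3 [order #3] limit_sell(price=100, qty=10): fills=#2x#3:3@100; bids=[-] asks=[#3:7@100]
After op 4 cancel(order #3): fills=none; bids=[-] asks=[-]
After op 5 [order #4] limit_buy(price=104, qty=6): fills=none; bids=[#4:6@104] asks=[-]
After op 6 [order #5] limit_sell(price=97, qty=3): fills=#4x#5:3@104; bids=[#4:3@104] asks=[-]
After op 7 [order #6] market_buy(qty=2): fills=none; bids=[#4:3@104] asks=[-]
After op 8 [order #7] limit_buy(price=96, qty=1): fills=none; bids=[#4:3@104 #7:1@96] asks=[-]
After op 9 cancel(order #4): fills=none; bids=[#7:1@96] asks=[-]

Answer: 3@104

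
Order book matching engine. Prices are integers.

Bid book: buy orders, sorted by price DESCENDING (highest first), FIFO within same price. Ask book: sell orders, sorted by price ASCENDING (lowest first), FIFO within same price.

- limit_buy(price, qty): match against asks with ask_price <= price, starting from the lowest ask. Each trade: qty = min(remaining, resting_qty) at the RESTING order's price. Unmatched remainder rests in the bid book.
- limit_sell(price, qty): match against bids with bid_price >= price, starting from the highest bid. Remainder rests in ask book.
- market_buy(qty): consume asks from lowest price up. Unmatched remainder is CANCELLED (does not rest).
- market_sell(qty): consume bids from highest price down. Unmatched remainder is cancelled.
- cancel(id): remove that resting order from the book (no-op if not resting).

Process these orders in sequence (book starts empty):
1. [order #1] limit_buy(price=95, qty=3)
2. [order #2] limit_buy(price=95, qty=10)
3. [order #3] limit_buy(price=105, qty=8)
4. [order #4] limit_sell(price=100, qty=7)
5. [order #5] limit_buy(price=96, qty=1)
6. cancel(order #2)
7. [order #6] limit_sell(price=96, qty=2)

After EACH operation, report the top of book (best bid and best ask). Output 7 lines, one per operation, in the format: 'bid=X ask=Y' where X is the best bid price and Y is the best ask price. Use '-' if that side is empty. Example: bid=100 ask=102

After op 1 [order #1] limit_buy(price=95, qty=3): fills=none; bids=[#1:3@95] asks=[-]
After op 2 [order #2] limit_buy(price=95, qty=10): fills=none; bids=[#1:3@95 #2:10@95] asks=[-]
After op 3 [order #3] limit_buy(price=105, qty=8): fills=none; bids=[#3:8@105 #1:3@95 #2:10@95] asks=[-]
After op 4 [order #4] limit_sell(price=100, qty=7): fills=#3x#4:7@105; bids=[#3:1@105 #1:3@95 #2:10@95] asks=[-]
After op 5 [order #5] limit_buy(price=96, qty=1): fills=none; bids=[#3:1@105 #5:1@96 #1:3@95 #2:10@95] asks=[-]
After op 6 cancel(order #2): fills=none; bids=[#3:1@105 #5:1@96 #1:3@95] asks=[-]
After op 7 [order #6] limit_sell(price=96, qty=2): fills=#3x#6:1@105 #5x#6:1@96; bids=[#1:3@95] asks=[-]

Answer: bid=95 ask=-
bid=95 ask=-
bid=105 ask=-
bid=105 ask=-
bid=105 ask=-
bid=105 ask=-
bid=95 ask=-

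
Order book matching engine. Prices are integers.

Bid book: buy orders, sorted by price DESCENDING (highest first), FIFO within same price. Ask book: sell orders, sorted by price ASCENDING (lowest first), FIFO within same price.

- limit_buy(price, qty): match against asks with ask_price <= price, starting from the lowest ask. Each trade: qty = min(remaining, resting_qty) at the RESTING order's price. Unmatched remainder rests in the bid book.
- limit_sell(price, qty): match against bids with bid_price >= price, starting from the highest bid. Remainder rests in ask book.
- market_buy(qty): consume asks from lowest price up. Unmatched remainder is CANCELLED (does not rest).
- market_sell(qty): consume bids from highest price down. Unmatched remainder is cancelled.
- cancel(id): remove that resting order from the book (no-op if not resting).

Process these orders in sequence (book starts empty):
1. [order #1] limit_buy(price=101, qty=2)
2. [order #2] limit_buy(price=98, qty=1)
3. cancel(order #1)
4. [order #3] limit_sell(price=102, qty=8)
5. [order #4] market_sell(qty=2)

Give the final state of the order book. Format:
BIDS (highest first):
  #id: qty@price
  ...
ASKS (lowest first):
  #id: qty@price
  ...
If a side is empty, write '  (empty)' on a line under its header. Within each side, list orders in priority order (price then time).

After op 1 [order #1] limit_buy(price=101, qty=2): fills=none; bids=[#1:2@101] asks=[-]
After op 2 [order #2] limit_buy(price=98, qty=1): fills=none; bids=[#1:2@101 #2:1@98] asks=[-]
After op 3 cancel(order #1): fills=none; bids=[#2:1@98] asks=[-]
After op 4 [order #3] limit_sell(price=102, qty=8): fills=none; bids=[#2:1@98] asks=[#3:8@102]
After op 5 [order #4] market_sell(qty=2): fills=#2x#4:1@98; bids=[-] asks=[#3:8@102]

Answer: BIDS (highest first):
  (empty)
ASKS (lowest first):
  #3: 8@102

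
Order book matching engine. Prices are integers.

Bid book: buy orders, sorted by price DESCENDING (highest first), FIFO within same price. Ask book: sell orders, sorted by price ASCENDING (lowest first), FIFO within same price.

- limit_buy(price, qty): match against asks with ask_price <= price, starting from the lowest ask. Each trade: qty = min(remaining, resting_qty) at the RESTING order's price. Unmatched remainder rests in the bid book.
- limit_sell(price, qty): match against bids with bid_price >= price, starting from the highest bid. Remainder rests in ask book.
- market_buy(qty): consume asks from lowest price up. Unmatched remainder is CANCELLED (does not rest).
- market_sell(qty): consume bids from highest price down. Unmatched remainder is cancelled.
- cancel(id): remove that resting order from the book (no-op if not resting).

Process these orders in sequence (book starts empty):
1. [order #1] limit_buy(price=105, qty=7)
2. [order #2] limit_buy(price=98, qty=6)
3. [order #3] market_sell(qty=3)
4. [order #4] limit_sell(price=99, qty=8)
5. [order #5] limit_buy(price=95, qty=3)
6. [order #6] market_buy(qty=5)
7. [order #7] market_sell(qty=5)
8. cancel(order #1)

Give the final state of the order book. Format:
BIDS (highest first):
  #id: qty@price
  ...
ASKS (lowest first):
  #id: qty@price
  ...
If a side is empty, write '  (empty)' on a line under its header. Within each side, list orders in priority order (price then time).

After op 1 [order #1] limit_buy(price=105, qty=7): fills=none; bids=[#1:7@105] asks=[-]
After op 2 [order #2] limit_buy(price=98, qty=6): fills=none; bids=[#1:7@105 #2:6@98] asks=[-]
After op 3 [order #3] market_sell(qty=3): fills=#1x#3:3@105; bids=[#1:4@105 #2:6@98] asks=[-]
After op 4 [order #4] limit_sell(price=99, qty=8): fills=#1x#4:4@105; bids=[#2:6@98] asks=[#4:4@99]
After op 5 [order #5] limit_buy(price=95, qty=3): fills=none; bids=[#2:6@98 #5:3@95] asks=[#4:4@99]
After op 6 [order #6] market_buy(qty=5): fills=#6x#4:4@99; bids=[#2:6@98 #5:3@95] asks=[-]
After op 7 [order #7] market_sell(qty=5): fills=#2x#7:5@98; bids=[#2:1@98 #5:3@95] asks=[-]
After op 8 cancel(order #1): fills=none; bids=[#2:1@98 #5:3@95] asks=[-]

Answer: BIDS (highest first):
  #2: 1@98
  #5: 3@95
ASKS (lowest first):
  (empty)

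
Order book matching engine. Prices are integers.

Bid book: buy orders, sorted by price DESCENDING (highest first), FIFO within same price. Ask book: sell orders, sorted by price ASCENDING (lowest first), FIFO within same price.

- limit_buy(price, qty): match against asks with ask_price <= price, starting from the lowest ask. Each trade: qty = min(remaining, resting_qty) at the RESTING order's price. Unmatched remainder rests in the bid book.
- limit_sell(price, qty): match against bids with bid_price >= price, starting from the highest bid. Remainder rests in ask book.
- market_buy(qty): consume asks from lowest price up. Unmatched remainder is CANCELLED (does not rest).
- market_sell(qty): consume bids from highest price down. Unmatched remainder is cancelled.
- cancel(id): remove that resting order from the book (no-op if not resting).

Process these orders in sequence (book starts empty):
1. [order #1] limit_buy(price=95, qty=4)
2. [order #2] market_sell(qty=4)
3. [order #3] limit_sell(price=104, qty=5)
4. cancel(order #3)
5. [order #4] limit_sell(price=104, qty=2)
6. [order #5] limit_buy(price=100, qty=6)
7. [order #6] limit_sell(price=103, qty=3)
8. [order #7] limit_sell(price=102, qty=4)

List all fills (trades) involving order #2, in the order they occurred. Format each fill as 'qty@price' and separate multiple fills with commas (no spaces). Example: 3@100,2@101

Answer: 4@95

Derivation:
After op 1 [order #1] limit_buy(price=95, qty=4): fills=none; bids=[#1:4@95] asks=[-]
After op 2 [order #2] market_sell(qty=4): fills=#1x#2:4@95; bids=[-] asks=[-]
After op 3 [order #3] limit_sell(price=104, qty=5): fills=none; bids=[-] asks=[#3:5@104]
After op 4 cancel(order #3): fills=none; bids=[-] asks=[-]
After op 5 [order #4] limit_sell(price=104, qty=2): fills=none; bids=[-] asks=[#4:2@104]
After op 6 [order #5] limit_buy(price=100, qty=6): fills=none; bids=[#5:6@100] asks=[#4:2@104]
After op 7 [order #6] limit_sell(price=103, qty=3): fills=none; bids=[#5:6@100] asks=[#6:3@103 #4:2@104]
After op 8 [order #7] limit_sell(price=102, qty=4): fills=none; bids=[#5:6@100] asks=[#7:4@102 #6:3@103 #4:2@104]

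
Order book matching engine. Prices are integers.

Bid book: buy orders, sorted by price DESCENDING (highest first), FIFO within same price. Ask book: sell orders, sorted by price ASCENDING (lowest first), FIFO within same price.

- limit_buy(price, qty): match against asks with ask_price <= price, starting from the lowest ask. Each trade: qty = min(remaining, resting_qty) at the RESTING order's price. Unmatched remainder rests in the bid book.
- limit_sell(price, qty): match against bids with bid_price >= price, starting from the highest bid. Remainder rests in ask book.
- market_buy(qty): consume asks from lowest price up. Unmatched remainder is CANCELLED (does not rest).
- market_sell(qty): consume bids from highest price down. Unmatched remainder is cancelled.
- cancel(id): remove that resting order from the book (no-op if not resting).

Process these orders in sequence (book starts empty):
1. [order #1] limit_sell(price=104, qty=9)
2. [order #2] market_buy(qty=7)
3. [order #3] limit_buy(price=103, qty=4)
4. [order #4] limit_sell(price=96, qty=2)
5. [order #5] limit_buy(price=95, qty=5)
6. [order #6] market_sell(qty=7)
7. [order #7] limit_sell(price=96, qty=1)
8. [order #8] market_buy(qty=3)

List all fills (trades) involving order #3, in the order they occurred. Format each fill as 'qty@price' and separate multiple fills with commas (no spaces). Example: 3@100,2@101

After op 1 [order #1] limit_sell(price=104, qty=9): fills=none; bids=[-] asks=[#1:9@104]
After op 2 [order #2] market_buy(qty=7): fills=#2x#1:7@104; bids=[-] asks=[#1:2@104]
After op 3 [order #3] limit_buy(price=103, qty=4): fills=none; bids=[#3:4@103] asks=[#1:2@104]
After op 4 [order #4] limit_sell(price=96, qty=2): fills=#3x#4:2@103; bids=[#3:2@103] asks=[#1:2@104]
After op 5 [order #5] limit_buy(price=95, qty=5): fills=none; bids=[#3:2@103 #5:5@95] asks=[#1:2@104]
After op 6 [order #6] market_sell(qty=7): fills=#3x#6:2@103 #5x#6:5@95; bids=[-] asks=[#1:2@104]
After op 7 [order #7] limit_sell(price=96, qty=1): fills=none; bids=[-] asks=[#7:1@96 #1:2@104]
After op 8 [order #8] market_buy(qty=3): fills=#8x#7:1@96 #8x#1:2@104; bids=[-] asks=[-]

Answer: 2@103,2@103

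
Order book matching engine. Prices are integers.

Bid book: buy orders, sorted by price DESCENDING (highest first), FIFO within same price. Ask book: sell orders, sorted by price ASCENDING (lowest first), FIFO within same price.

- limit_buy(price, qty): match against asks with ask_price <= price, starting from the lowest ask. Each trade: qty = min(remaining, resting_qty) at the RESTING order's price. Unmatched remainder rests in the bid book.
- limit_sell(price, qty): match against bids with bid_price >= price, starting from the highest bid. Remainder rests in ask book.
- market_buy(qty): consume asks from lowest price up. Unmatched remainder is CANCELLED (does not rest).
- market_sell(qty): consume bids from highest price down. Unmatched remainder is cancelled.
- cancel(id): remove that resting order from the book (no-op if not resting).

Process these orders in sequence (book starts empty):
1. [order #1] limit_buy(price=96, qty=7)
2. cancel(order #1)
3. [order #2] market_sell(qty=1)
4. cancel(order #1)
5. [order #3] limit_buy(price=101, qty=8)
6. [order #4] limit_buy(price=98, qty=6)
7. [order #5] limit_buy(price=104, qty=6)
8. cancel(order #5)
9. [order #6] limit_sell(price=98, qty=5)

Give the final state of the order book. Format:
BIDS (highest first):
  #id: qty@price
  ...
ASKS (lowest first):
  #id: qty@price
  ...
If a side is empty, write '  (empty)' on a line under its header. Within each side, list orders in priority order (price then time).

After op 1 [order #1] limit_buy(price=96, qty=7): fills=none; bids=[#1:7@96] asks=[-]
After op 2 cancel(order #1): fills=none; bids=[-] asks=[-]
After op 3 [order #2] market_sell(qty=1): fills=none; bids=[-] asks=[-]
After op 4 cancel(order #1): fills=none; bids=[-] asks=[-]
After op 5 [order #3] limit_buy(price=101, qty=8): fills=none; bids=[#3:8@101] asks=[-]
After op 6 [order #4] limit_buy(price=98, qty=6): fills=none; bids=[#3:8@101 #4:6@98] asks=[-]
After op 7 [order #5] limit_buy(price=104, qty=6): fills=none; bids=[#5:6@104 #3:8@101 #4:6@98] asks=[-]
After op 8 cancel(order #5): fills=none; bids=[#3:8@101 #4:6@98] asks=[-]
After op 9 [order #6] limit_sell(price=98, qty=5): fills=#3x#6:5@101; bids=[#3:3@101 #4:6@98] asks=[-]

Answer: BIDS (highest first):
  #3: 3@101
  #4: 6@98
ASKS (lowest first):
  (empty)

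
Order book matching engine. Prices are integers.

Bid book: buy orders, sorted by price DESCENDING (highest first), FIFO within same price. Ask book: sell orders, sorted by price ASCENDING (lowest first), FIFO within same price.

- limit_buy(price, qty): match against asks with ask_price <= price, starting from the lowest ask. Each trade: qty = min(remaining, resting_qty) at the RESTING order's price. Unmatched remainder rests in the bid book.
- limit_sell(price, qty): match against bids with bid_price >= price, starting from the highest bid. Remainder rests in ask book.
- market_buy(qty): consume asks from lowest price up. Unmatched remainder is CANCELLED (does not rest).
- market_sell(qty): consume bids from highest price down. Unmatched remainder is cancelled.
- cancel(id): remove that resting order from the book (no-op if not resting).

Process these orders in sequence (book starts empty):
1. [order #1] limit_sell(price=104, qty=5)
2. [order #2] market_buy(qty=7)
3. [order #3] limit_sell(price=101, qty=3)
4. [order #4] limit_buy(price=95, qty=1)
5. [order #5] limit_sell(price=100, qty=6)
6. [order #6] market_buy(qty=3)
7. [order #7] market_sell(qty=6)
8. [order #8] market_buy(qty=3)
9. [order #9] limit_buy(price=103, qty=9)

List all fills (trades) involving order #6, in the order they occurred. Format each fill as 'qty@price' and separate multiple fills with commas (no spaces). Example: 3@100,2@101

After op 1 [order #1] limit_sell(price=104, qty=5): fills=none; bids=[-] asks=[#1:5@104]
After op 2 [order #2] market_buy(qty=7): fills=#2x#1:5@104; bids=[-] asks=[-]
After op 3 [order #3] limit_sell(price=101, qty=3): fills=none; bids=[-] asks=[#3:3@101]
After op 4 [order #4] limit_buy(price=95, qty=1): fills=none; bids=[#4:1@95] asks=[#3:3@101]
After op 5 [order #5] limit_sell(price=100, qty=6): fills=none; bids=[#4:1@95] asks=[#5:6@100 #3:3@101]
After op 6 [order #6] market_buy(qty=3): fills=#6x#5:3@100; bids=[#4:1@95] asks=[#5:3@100 #3:3@101]
After op 7 [order #7] market_sell(qty=6): fills=#4x#7:1@95; bids=[-] asks=[#5:3@100 #3:3@101]
After op 8 [order #8] market_buy(qty=3): fills=#8x#5:3@100; bids=[-] asks=[#3:3@101]
After op 9 [order #9] limit_buy(price=103, qty=9): fills=#9x#3:3@101; bids=[#9:6@103] asks=[-]

Answer: 3@100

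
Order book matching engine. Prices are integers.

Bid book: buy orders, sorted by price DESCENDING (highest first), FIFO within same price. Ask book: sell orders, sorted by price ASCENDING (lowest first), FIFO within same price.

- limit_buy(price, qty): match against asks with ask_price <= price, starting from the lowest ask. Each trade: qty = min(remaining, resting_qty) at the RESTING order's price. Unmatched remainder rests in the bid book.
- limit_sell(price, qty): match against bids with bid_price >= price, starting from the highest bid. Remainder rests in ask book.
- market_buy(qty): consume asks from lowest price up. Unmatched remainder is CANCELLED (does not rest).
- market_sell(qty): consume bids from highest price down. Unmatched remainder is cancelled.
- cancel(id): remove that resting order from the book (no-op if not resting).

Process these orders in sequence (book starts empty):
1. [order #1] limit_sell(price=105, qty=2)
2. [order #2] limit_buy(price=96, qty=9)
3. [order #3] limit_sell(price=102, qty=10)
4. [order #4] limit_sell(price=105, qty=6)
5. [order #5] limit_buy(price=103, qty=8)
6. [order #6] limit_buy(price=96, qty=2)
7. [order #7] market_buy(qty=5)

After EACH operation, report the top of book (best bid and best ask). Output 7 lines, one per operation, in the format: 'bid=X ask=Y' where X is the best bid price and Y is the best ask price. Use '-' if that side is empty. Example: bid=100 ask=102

After op 1 [order #1] limit_sell(price=105, qty=2): fills=none; bids=[-] asks=[#1:2@105]
After op 2 [order #2] limit_buy(price=96, qty=9): fills=none; bids=[#2:9@96] asks=[#1:2@105]
After op 3 [order #3] limit_sell(price=102, qty=10): fills=none; bids=[#2:9@96] asks=[#3:10@102 #1:2@105]
After op 4 [order #4] limit_sell(price=105, qty=6): fills=none; bids=[#2:9@96] asks=[#3:10@102 #1:2@105 #4:6@105]
After op 5 [order #5] limit_buy(price=103, qty=8): fills=#5x#3:8@102; bids=[#2:9@96] asks=[#3:2@102 #1:2@105 #4:6@105]
After op 6 [order #6] limit_buy(price=96, qty=2): fills=none; bids=[#2:9@96 #6:2@96] asks=[#3:2@102 #1:2@105 #4:6@105]
After op 7 [order #7] market_buy(qty=5): fills=#7x#3:2@102 #7x#1:2@105 #7x#4:1@105; bids=[#2:9@96 #6:2@96] asks=[#4:5@105]

Answer: bid=- ask=105
bid=96 ask=105
bid=96 ask=102
bid=96 ask=102
bid=96 ask=102
bid=96 ask=102
bid=96 ask=105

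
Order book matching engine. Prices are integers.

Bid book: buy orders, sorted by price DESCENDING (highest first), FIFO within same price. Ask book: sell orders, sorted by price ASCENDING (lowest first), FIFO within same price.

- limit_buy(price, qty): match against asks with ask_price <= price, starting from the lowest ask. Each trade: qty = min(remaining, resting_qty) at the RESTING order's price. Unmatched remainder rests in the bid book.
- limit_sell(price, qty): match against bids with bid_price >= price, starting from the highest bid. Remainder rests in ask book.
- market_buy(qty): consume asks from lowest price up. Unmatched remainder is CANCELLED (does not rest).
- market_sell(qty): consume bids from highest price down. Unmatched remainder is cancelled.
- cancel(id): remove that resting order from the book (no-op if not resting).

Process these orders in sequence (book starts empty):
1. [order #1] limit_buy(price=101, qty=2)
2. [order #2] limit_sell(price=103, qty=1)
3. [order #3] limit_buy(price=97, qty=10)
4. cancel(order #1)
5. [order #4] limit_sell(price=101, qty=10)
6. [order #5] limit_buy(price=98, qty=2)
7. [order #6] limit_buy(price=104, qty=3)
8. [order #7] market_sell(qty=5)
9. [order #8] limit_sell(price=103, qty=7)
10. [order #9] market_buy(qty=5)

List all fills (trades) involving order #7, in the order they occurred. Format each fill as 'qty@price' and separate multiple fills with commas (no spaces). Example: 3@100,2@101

After op 1 [order #1] limit_buy(price=101, qty=2): fills=none; bids=[#1:2@101] asks=[-]
After op 2 [order #2] limit_sell(price=103, qty=1): fills=none; bids=[#1:2@101] asks=[#2:1@103]
After op 3 [order #3] limit_buy(price=97, qty=10): fills=none; bids=[#1:2@101 #3:10@97] asks=[#2:1@103]
After op 4 cancel(order #1): fills=none; bids=[#3:10@97] asks=[#2:1@103]
After op 5 [order #4] limit_sell(price=101, qty=10): fills=none; bids=[#3:10@97] asks=[#4:10@101 #2:1@103]
After op 6 [order #5] limit_buy(price=98, qty=2): fills=none; bids=[#5:2@98 #3:10@97] asks=[#4:10@101 #2:1@103]
After op 7 [order #6] limit_buy(price=104, qty=3): fills=#6x#4:3@101; bids=[#5:2@98 #3:10@97] asks=[#4:7@101 #2:1@103]
After op 8 [order #7] market_sell(qty=5): fills=#5x#7:2@98 #3x#7:3@97; bids=[#3:7@97] asks=[#4:7@101 #2:1@103]
After op 9 [order #8] limit_sell(price=103, qty=7): fills=none; bids=[#3:7@97] asks=[#4:7@101 #2:1@103 #8:7@103]
After op 10 [order #9] market_buy(qty=5): fills=#9x#4:5@101; bids=[#3:7@97] asks=[#4:2@101 #2:1@103 #8:7@103]

Answer: 2@98,3@97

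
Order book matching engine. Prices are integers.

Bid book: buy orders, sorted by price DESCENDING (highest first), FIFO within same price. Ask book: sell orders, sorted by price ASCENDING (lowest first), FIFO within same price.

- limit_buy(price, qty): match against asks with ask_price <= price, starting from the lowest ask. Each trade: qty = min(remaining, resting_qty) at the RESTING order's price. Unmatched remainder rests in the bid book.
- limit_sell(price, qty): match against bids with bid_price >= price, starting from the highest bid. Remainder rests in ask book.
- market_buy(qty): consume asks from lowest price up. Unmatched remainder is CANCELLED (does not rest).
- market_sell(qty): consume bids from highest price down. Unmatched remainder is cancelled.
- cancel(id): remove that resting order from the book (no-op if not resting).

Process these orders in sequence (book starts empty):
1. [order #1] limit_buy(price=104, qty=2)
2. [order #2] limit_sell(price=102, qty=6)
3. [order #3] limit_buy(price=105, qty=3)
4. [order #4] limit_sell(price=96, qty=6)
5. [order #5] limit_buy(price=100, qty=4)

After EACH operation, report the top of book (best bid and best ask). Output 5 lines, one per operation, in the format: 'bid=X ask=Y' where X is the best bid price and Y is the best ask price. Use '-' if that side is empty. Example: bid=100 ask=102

After op 1 [order #1] limit_buy(price=104, qty=2): fills=none; bids=[#1:2@104] asks=[-]
After op 2 [order #2] limit_sell(price=102, qty=6): fills=#1x#2:2@104; bids=[-] asks=[#2:4@102]
After op 3 [order #3] limit_buy(price=105, qty=3): fills=#3x#2:3@102; bids=[-] asks=[#2:1@102]
After op 4 [order #4] limit_sell(price=96, qty=6): fills=none; bids=[-] asks=[#4:6@96 #2:1@102]
After op 5 [order #5] limit_buy(price=100, qty=4): fills=#5x#4:4@96; bids=[-] asks=[#4:2@96 #2:1@102]

Answer: bid=104 ask=-
bid=- ask=102
bid=- ask=102
bid=- ask=96
bid=- ask=96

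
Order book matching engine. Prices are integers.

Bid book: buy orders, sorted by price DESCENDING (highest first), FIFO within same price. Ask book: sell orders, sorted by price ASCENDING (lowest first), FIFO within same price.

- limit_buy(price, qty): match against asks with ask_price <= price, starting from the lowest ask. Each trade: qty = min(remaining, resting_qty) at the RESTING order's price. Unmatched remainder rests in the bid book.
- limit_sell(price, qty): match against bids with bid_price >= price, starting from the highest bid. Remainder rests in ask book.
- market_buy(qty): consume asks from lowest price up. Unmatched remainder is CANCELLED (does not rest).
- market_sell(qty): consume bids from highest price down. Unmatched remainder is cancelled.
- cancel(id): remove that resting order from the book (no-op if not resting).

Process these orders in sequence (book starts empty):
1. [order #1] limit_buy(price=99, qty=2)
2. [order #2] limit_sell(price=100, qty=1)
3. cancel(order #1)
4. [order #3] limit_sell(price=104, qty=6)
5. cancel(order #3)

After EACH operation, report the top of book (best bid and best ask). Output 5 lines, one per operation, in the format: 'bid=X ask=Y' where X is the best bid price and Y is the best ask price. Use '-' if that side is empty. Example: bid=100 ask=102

Answer: bid=99 ask=-
bid=99 ask=100
bid=- ask=100
bid=- ask=100
bid=- ask=100

Derivation:
After op 1 [order #1] limit_buy(price=99, qty=2): fills=none; bids=[#1:2@99] asks=[-]
After op 2 [order #2] limit_sell(price=100, qty=1): fills=none; bids=[#1:2@99] asks=[#2:1@100]
After op 3 cancel(order #1): fills=none; bids=[-] asks=[#2:1@100]
After op 4 [order #3] limit_sell(price=104, qty=6): fills=none; bids=[-] asks=[#2:1@100 #3:6@104]
After op 5 cancel(order #3): fills=none; bids=[-] asks=[#2:1@100]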